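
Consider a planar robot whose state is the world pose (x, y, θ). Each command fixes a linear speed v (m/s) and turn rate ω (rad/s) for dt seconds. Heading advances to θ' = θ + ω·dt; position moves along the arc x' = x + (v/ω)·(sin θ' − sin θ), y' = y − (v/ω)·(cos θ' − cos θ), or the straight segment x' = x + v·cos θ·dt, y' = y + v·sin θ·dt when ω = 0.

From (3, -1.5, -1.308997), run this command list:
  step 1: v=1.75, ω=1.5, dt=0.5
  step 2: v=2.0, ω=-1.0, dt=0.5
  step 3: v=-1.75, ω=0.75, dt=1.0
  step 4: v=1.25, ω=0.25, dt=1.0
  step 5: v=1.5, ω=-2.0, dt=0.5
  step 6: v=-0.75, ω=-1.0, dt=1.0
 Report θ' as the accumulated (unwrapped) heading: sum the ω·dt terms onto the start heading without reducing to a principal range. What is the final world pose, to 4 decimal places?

(4.6934, -1.7135, -2.0590)

step 1: θ'=-0.5590 (R=1.1667) → pose (3.5082, -2.1871, -0.5590)
step 2: θ'=-1.0590 (R=-2.0000) → pose (4.1912, -2.9032, -1.0590)
step 3: θ'=-0.3090 (R=-2.3333) → pose (2.8665, -1.8231, -0.3090)
step 4: θ'=-0.0590 (R=5.0000) → pose (4.0922, -2.0512, -0.0590)
step 5: θ'=-1.0590 (R=-0.7500) → pose (4.7018, -2.4326, -1.0590)
step 6: θ'=-2.0590 (R=0.7500) → pose (4.6934, -1.7135, -2.0590)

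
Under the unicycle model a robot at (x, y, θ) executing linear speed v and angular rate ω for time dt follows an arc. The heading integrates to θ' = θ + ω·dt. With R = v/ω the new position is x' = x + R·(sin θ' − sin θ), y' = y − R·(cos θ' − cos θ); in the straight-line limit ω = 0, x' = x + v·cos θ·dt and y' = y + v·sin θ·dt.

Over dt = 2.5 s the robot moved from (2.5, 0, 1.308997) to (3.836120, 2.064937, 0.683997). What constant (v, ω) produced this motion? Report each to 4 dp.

v = 1.0000, ω = -0.2500

Δθ = 0.683997 − 1.308997 = -0.625000
ω = Δθ/dt = -0.625000/2.5 = -0.2500
R = −Δy/(cos θ' − cos θ) = -4.0000
v = R·ω = -4.0000·-0.2500 = 1.0000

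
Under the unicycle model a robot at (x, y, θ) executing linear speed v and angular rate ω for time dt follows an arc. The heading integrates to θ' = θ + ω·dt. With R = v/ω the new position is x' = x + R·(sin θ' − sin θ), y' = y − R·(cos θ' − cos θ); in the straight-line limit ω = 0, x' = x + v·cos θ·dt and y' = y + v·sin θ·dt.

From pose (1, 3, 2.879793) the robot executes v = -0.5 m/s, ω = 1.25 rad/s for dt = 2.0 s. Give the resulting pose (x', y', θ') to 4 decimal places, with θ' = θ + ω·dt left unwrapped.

(1.4177, 3.6339, 5.3798)

θ' = 2.8798 + 1.25·2.0 = 5.3798
R = v/ω = -0.5/1.25 = -0.4000
x' = 1 + -0.4000·(sin 5.3798 − sin 2.8798) = 1.4177
y' = 3 − -0.4000·(cos 5.3798 − cos 2.8798) = 3.6339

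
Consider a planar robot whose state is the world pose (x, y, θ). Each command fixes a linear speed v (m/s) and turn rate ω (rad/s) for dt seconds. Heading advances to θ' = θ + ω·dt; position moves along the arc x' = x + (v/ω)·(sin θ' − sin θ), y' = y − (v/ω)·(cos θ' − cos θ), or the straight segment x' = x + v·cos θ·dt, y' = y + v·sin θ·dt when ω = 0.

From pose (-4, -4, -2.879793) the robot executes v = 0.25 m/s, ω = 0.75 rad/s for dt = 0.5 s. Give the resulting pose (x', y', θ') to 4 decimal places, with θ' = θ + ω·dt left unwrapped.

θ' = -2.8798 + 0.75·0.5 = -2.5048
R = v/ω = 0.25/0.75 = 0.3333
x' = -4 + 0.3333·(sin -2.5048 − sin -2.8798) = -4.1119
y' = -4 − 0.3333·(cos -2.5048 − cos -2.8798) = -4.0540

(-4.1119, -4.0540, -2.5048)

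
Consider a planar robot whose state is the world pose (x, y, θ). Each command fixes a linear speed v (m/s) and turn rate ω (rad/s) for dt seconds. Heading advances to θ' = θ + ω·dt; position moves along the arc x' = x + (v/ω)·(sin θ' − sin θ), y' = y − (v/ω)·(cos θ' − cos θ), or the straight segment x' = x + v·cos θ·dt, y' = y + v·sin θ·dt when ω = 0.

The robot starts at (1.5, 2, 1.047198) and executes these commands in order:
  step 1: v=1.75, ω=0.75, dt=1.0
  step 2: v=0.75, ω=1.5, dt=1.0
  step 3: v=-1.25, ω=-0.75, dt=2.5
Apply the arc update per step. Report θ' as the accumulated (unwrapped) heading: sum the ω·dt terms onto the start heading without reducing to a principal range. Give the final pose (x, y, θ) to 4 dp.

step 1: θ'=1.7972 (R=2.3333) → pose (1.7531, 3.6904, 1.7972)
step 2: θ'=3.2972 (R=0.5000) → pose (1.1883, 4.0722, 3.2972)
step 3: θ'=1.4222 (R=1.6667) → pose (3.0949, 2.1789, 1.4222)

(3.0949, 2.1789, 1.4222)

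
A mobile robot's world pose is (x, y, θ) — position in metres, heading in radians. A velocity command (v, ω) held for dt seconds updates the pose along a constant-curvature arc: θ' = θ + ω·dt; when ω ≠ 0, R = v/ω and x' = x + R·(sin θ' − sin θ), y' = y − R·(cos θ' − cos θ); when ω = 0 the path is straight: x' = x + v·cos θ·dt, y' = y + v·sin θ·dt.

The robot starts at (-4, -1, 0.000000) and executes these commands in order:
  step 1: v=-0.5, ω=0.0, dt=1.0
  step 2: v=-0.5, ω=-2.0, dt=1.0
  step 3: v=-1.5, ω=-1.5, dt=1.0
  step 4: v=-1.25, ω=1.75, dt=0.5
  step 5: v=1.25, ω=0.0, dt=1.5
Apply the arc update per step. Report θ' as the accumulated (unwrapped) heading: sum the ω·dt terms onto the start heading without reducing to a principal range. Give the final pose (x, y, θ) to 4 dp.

(-4.4942, -1.0039, -2.6250)

step 1: θ'=0.0000 (straight) → pose (-4.5000, -1.0000, 0.0000)
step 2: θ'=-2.0000 (R=0.2500) → pose (-4.7273, -0.6460, -2.0000)
step 3: θ'=-3.5000 (R=1.0000) → pose (-3.4672, -0.1257, -3.5000)
step 4: θ'=-2.6250 (R=-0.7143) → pose (-2.8639, -0.0778, -2.6250)
step 5: θ'=-2.6250 (straight) → pose (-4.4942, -1.0039, -2.6250)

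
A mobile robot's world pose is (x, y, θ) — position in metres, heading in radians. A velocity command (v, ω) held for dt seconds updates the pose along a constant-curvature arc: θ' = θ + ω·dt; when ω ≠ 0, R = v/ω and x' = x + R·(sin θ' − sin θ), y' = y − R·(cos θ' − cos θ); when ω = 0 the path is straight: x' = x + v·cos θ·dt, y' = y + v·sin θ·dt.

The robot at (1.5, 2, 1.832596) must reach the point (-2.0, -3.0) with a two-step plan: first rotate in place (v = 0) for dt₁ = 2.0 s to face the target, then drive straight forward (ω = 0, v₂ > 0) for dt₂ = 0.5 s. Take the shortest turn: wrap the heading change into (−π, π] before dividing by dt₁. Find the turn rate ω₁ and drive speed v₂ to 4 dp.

ω₁ = 1.1345, v₂ = 12.2066

heading to target = atan2(-3−2, -2−1.5) = -2.1815
Δθ = wrap(-2.1815 − 1.8326) = 2.2691; ω₁ = Δθ/dt₁ = 1.1345
distance = √((-2−1.5)² + (-3−2)²) = 6.1033; v₂ = distance/dt₂ = 12.2066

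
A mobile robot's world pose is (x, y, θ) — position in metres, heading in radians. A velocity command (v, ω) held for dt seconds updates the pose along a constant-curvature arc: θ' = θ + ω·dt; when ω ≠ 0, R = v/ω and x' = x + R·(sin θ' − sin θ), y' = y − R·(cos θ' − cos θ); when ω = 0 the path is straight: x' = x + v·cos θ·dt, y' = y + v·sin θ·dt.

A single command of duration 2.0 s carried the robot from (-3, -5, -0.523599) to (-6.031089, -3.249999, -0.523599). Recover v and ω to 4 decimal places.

Δθ = -0.523599 − -0.523599 = 0.000000
ω = Δθ/dt = 0.000000/2.0 = 0.0000
ω = 0 → v = (Δx·cos θ + Δy·sin θ)/dt = -1.7500

v = -1.7500, ω = 0.0000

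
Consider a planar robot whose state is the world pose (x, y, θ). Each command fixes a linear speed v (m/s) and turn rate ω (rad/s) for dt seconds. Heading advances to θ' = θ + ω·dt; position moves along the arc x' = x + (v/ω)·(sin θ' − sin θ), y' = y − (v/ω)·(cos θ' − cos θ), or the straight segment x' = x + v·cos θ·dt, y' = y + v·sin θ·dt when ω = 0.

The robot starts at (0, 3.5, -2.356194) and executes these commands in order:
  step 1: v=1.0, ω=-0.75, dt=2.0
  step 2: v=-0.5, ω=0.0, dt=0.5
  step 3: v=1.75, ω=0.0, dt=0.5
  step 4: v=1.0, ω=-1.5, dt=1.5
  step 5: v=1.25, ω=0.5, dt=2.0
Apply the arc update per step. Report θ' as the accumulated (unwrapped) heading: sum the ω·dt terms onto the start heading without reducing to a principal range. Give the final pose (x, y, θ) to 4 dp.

(-0.1007, 6.5067, -5.1062)

step 1: θ'=-3.8562 (R=-1.3333) → pose (-1.8166, 3.4357, -3.8562)
step 2: θ'=-3.8562 (straight) → pose (-1.6277, 3.2718, -3.8562)
step 3: θ'=-3.8562 (straight) → pose (-2.2887, 3.8452, -3.8562)
step 4: θ'=-6.1062 (R=-0.6667) → pose (-1.9692, 5.0051, -6.1062)
step 5: θ'=-5.1062 (R=2.5000) → pose (-0.1007, 6.5067, -5.1062)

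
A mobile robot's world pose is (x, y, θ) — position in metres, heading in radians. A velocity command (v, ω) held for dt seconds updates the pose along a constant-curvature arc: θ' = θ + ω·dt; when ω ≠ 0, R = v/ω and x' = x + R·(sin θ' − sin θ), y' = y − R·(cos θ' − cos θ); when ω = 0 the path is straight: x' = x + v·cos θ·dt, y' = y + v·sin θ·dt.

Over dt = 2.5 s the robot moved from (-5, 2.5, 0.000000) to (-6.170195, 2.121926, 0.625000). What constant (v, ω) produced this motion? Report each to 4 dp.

Δθ = 0.625000 − 0.000000 = 0.625000
ω = Δθ/dt = 0.625000/2.5 = 0.2500
R = Δx/(sin θ' − sin θ) = -2.0000
v = R·ω = -2.0000·0.2500 = -0.5000

v = -0.5000, ω = 0.2500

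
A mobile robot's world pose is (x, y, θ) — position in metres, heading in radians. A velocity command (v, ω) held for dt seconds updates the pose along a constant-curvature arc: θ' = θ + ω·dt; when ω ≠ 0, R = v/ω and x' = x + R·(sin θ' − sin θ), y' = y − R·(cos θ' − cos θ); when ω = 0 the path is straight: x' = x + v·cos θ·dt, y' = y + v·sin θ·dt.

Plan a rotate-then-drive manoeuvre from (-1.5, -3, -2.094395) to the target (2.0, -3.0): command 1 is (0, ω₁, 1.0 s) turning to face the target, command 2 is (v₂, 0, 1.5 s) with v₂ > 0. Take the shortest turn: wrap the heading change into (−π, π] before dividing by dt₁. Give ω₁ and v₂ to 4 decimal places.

heading to target = atan2(-3−-3, 2−-1.5) = 0.0000
Δθ = wrap(0.0000 − -2.0944) = 2.0944; ω₁ = Δθ/dt₁ = 2.0944
distance = √((2−-1.5)² + (-3−-3)²) = 3.5000; v₂ = distance/dt₂ = 2.3333

ω₁ = 2.0944, v₂ = 2.3333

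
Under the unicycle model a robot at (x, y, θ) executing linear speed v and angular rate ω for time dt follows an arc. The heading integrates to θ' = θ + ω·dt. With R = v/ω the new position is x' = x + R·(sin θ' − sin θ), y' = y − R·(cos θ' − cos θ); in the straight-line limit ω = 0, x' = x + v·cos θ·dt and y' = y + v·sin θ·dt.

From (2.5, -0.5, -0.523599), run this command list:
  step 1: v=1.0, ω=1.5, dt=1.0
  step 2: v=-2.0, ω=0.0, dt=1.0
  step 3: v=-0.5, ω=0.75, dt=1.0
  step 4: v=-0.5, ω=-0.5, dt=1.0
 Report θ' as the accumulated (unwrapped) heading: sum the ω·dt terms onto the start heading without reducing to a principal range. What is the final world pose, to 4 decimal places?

step 1: θ'=0.9764 (R=0.6667) → pose (3.3857, -0.2960, 0.9764)
step 2: θ'=0.9764 (straight) → pose (2.2656, -1.9530, 0.9764)
step 3: θ'=1.7264 (R=-0.6667) → pose (2.1594, -2.4296, 1.7264)
step 4: θ'=1.2264 (R=1.0000) → pose (2.1127, -2.9222, 1.2264)

(2.1127, -2.9222, 1.2264)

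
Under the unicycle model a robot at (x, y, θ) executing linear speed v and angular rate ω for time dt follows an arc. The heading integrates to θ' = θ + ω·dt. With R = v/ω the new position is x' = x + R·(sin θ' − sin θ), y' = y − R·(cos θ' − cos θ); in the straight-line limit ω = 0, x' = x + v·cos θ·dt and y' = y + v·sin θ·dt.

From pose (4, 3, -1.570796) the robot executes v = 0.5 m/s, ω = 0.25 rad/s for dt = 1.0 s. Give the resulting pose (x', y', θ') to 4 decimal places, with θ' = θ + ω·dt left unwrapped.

(4.0622, 2.5052, -1.3208)

θ' = -1.5708 + 0.25·1.0 = -1.3208
R = v/ω = 0.5/0.25 = 2.0000
x' = 4 + 2.0000·(sin -1.3208 − sin -1.5708) = 4.0622
y' = 3 − 2.0000·(cos -1.3208 − cos -1.5708) = 2.5052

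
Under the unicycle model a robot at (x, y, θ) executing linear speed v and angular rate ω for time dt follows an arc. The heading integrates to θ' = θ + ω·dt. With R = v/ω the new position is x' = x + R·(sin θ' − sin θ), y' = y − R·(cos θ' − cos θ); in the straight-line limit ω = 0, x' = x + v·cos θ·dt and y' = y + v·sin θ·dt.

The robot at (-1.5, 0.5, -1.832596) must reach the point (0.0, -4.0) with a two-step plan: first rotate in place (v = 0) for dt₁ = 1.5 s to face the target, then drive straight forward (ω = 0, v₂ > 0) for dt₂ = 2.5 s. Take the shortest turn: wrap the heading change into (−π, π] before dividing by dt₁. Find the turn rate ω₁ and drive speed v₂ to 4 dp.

heading to target = atan2(-4−0.5, 0−-1.5) = -1.2490
Δθ = wrap(-1.2490 − -1.8326) = 0.5836; ω₁ = Δθ/dt₁ = 0.3890
distance = √((0−-1.5)² + (-4−0.5)²) = 4.7434; v₂ = distance/dt₂ = 1.8974

ω₁ = 0.3890, v₂ = 1.8974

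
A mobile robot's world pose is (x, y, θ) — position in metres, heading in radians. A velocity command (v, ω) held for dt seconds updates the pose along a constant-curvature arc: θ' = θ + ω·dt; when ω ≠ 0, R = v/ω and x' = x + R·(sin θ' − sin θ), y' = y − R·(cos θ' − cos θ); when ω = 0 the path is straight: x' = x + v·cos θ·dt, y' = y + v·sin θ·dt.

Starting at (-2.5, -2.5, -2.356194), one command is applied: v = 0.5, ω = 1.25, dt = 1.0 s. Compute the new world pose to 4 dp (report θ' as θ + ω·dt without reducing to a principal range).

(-2.5748, -2.9621, -1.1062)

θ' = -2.3562 + 1.25·1.0 = -1.1062
R = v/ω = 0.5/1.25 = 0.4000
x' = -2.5 + 0.4000·(sin -1.1062 − sin -2.3562) = -2.5748
y' = -2.5 − 0.4000·(cos -1.1062 − cos -2.3562) = -2.9621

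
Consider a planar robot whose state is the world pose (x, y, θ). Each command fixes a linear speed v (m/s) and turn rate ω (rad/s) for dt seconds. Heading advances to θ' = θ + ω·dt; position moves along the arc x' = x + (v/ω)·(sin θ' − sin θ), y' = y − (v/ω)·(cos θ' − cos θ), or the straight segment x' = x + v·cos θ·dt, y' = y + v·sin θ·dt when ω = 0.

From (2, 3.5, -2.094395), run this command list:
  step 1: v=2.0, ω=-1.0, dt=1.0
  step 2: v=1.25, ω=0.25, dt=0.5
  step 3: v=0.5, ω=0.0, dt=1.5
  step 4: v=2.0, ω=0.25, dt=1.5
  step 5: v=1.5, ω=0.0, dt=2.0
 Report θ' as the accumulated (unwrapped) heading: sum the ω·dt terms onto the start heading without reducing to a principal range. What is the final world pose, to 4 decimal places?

step 1: θ'=-3.0944 (R=-2.0000) → pose (0.3623, 2.5022, -3.0944)
step 2: θ'=-2.9694 (R=5.0000) → pose (-0.2585, 2.4338, -2.9694)
step 3: θ'=-2.9694 (straight) → pose (-0.9974, 2.3053, -2.9694)
step 4: θ'=-2.5944 (R=8.0000) → pose (-3.7890, 1.2555, -2.5944)
step 5: θ'=-2.5944 (straight) → pose (-6.3510, -0.3053, -2.5944)

(-6.3510, -0.3053, -2.5944)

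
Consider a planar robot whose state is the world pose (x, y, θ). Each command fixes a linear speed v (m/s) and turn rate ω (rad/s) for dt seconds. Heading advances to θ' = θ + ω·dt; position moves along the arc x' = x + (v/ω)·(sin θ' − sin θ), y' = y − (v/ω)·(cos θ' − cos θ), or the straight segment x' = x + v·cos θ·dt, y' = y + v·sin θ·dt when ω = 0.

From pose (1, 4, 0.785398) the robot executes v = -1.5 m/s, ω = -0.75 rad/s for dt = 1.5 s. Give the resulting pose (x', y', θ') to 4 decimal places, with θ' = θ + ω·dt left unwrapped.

(-1.0804, 3.5284, -0.3396)

θ' = 0.7854 + -0.75·1.5 = -0.3396
R = v/ω = -1.5/-0.75 = 2.0000
x' = 1 + 2.0000·(sin -0.3396 − sin 0.7854) = -1.0804
y' = 4 − 2.0000·(cos -0.3396 − cos 0.7854) = 3.5284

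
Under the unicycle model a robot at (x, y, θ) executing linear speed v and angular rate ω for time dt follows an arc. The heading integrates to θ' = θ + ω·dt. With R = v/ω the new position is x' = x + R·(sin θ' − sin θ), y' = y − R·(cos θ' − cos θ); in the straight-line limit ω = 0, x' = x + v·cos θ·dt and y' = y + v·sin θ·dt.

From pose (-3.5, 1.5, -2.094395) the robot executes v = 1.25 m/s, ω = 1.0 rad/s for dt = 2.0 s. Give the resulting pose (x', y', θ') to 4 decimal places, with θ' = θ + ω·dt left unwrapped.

θ' = -2.0944 + 1.0·2.0 = -0.0944
R = v/ω = 1.25/1.0 = 1.2500
x' = -3.5 + 1.2500·(sin -0.0944 − sin -2.0944) = -2.5353
y' = 1.5 − 1.2500·(cos -0.0944 − cos -2.0944) = -0.3694

(-2.5353, -0.3694, -0.0944)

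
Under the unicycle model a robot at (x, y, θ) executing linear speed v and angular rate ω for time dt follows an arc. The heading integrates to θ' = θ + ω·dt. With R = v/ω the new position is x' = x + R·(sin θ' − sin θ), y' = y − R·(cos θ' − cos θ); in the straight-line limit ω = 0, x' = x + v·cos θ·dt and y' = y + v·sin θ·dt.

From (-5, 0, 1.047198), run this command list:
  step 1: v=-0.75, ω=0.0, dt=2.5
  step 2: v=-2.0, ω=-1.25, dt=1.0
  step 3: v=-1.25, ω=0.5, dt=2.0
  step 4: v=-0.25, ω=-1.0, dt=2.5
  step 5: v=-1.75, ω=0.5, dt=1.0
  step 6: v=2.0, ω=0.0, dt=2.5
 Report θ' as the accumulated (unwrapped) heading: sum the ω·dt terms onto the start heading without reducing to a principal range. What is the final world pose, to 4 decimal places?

step 1: θ'=1.0472 (straight) → pose (-5.9375, -1.6238, 1.0472)
step 2: θ'=-0.2028 (R=1.6000) → pose (-7.6454, -2.3910, -0.2028)
step 3: θ'=0.7972 (R=-2.5000) → pose (-9.9374, -3.0930, 0.7972)
step 4: θ'=-1.7028 (R=0.2500) → pose (-10.3641, -2.8854, -1.7028)
step 5: θ'=-1.2028 (R=-3.5000) → pose (-10.5680, -1.1656, -1.2028)
step 6: θ'=-1.2028 (straight) → pose (-8.7693, -5.8309, -1.2028)

(-8.7693, -5.8309, -1.2028)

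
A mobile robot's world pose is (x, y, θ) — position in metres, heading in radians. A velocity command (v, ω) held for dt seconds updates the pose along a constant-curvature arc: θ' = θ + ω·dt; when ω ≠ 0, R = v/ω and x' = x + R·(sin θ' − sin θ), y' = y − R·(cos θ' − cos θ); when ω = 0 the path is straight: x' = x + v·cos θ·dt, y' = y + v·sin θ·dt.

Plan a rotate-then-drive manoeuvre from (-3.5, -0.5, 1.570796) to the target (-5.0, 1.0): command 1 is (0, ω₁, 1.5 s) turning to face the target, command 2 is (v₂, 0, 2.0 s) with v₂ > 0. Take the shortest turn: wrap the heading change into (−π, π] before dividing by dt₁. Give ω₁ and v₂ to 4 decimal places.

heading to target = atan2(1−-0.5, -5−-3.5) = 2.3562
Δθ = wrap(2.3562 − 1.5708) = 0.7854; ω₁ = Δθ/dt₁ = 0.5236
distance = √((-5−-3.5)² + (1−-0.5)²) = 2.1213; v₂ = distance/dt₂ = 1.0607

ω₁ = 0.5236, v₂ = 1.0607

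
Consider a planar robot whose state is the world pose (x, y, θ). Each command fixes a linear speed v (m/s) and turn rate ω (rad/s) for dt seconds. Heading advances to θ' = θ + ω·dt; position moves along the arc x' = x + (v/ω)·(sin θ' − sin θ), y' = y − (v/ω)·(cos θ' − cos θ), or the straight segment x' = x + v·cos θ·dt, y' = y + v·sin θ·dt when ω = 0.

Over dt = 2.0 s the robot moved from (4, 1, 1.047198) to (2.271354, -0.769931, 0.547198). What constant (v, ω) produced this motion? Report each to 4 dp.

Δθ = 0.547198 − 1.047198 = -0.500000
ω = Δθ/dt = -0.500000/2.0 = -0.2500
R = −Δy/(cos θ' − cos θ) = 5.0000
v = R·ω = 5.0000·-0.2500 = -1.2500

v = -1.2500, ω = -0.2500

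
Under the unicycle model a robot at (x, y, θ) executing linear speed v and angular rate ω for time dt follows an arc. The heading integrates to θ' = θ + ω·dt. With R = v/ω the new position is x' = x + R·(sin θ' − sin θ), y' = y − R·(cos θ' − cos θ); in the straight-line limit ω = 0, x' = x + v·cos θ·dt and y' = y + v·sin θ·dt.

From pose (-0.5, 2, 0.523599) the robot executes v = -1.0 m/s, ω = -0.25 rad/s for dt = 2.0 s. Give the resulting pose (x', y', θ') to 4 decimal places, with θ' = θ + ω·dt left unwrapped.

(-2.4056, 1.4652, 0.0236)

θ' = 0.5236 + -0.25·2.0 = 0.0236
R = v/ω = -1.0/-0.25 = 4.0000
x' = -0.5 + 4.0000·(sin 0.0236 − sin 0.5236) = -2.4056
y' = 2 − 4.0000·(cos 0.0236 − cos 0.5236) = 1.4652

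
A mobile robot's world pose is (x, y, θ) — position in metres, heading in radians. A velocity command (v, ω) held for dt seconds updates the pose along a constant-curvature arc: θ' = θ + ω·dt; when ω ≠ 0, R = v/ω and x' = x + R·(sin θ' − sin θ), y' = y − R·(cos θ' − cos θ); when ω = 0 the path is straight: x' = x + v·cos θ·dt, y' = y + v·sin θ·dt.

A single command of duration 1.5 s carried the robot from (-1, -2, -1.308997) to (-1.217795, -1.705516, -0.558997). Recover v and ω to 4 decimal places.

v = -0.2500, ω = 0.5000

Δθ = -0.558997 − -1.308997 = 0.750000
ω = Δθ/dt = 0.750000/1.5 = 0.5000
R = −Δy/(cos θ' − cos θ) = -0.5000
v = R·ω = -0.5000·0.5000 = -0.2500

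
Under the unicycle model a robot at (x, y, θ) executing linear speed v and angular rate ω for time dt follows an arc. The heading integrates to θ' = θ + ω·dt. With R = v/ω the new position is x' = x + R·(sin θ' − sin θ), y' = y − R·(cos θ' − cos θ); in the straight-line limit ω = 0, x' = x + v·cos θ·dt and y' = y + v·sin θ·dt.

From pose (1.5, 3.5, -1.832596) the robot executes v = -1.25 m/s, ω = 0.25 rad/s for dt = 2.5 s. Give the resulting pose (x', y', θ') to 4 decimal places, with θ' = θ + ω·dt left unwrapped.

θ' = -1.8326 + 0.25·2.5 = -1.2076
R = v/ω = -1.25/0.25 = -5.0000
x' = 1.5 + -5.0000·(sin -1.2076 − sin -1.8326) = 1.3442
y' = 3.5 − -5.0000·(cos -1.2076 − cos -1.8326) = 6.5704

(1.3442, 6.5704, -1.2076)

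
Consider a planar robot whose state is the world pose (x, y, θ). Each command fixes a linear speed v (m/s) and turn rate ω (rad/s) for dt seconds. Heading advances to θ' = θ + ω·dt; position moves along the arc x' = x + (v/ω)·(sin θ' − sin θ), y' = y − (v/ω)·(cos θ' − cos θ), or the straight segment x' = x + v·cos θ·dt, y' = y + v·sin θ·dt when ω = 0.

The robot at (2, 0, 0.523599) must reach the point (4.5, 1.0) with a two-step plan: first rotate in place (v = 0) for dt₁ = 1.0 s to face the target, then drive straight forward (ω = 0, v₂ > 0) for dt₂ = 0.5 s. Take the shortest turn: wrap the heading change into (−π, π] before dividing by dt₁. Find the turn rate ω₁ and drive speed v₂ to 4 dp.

heading to target = atan2(1−0, 4.5−2) = 0.3805
Δθ = wrap(0.3805 − 0.5236) = -0.1431; ω₁ = Δθ/dt₁ = -0.1431
distance = √((4.5−2)² + (1−0)²) = 2.6926; v₂ = distance/dt₂ = 5.3852

ω₁ = -0.1431, v₂ = 5.3852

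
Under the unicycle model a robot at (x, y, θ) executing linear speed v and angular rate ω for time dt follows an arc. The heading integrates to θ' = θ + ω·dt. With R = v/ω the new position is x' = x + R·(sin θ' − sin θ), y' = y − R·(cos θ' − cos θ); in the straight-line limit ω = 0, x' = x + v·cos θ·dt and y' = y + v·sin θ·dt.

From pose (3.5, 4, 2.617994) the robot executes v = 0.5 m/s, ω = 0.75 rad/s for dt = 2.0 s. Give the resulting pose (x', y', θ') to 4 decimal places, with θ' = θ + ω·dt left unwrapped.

(2.6143, 3.7960, 4.1180)

θ' = 2.6180 + 0.75·2.0 = 4.1180
R = v/ω = 0.5/0.75 = 0.6667
x' = 3.5 + 0.6667·(sin 4.1180 − sin 2.6180) = 2.6143
y' = 4 − 0.6667·(cos 4.1180 − cos 2.6180) = 3.7960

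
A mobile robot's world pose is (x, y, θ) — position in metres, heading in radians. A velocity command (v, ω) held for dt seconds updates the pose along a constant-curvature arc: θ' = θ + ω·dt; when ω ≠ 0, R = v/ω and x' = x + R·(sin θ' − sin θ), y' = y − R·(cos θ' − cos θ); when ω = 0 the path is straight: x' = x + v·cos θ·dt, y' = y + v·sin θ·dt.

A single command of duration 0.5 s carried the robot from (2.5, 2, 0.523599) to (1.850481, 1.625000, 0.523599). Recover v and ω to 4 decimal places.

v = -1.5000, ω = 0.0000

Δθ = 0.523599 − 0.523599 = 0.000000
ω = Δθ/dt = 0.000000/0.5 = 0.0000
ω = 0 → v = (Δx·cos θ + Δy·sin θ)/dt = -1.5000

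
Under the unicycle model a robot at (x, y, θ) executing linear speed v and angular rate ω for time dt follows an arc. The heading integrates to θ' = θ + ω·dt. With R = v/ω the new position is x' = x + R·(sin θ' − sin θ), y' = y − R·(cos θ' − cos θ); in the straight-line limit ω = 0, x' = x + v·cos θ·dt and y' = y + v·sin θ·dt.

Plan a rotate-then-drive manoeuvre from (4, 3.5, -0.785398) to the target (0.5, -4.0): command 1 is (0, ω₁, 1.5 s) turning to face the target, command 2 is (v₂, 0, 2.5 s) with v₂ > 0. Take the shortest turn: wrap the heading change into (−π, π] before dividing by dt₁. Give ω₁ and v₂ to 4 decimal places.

ω₁ = -0.8147, v₂ = 3.3106

heading to target = atan2(-4−3.5, 0.5−4) = -2.0074
Δθ = wrap(-2.0074 − -0.7854) = -1.2220; ω₁ = Δθ/dt₁ = -0.8147
distance = √((0.5−4)² + (-4−3.5)²) = 8.2765; v₂ = distance/dt₂ = 3.3106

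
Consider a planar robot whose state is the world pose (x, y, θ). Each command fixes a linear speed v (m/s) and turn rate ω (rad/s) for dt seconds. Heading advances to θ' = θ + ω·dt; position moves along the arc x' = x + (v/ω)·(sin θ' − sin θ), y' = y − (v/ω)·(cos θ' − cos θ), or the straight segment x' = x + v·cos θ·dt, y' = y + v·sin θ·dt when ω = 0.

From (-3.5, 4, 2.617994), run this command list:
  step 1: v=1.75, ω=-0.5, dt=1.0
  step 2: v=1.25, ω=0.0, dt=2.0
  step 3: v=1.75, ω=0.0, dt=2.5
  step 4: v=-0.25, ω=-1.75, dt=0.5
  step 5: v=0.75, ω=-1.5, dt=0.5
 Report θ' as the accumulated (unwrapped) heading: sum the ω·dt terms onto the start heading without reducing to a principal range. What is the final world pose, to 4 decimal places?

(-8.0660, 11.2404, 0.4930)

step 1: θ'=2.1180 (R=-3.5000) → pose (-4.7390, 5.2101, 2.1180)
step 2: θ'=2.1180 (straight) → pose (-6.0397, 7.3450, 2.1180)
step 3: θ'=2.1180 (straight) → pose (-8.3160, 11.0812, 2.1180)
step 4: θ'=1.2430 (R=0.1429) → pose (-8.3027, 10.9609, 1.2430)
step 5: θ'=0.4930 (R=-0.5000) → pose (-8.0660, 11.2404, 0.4930)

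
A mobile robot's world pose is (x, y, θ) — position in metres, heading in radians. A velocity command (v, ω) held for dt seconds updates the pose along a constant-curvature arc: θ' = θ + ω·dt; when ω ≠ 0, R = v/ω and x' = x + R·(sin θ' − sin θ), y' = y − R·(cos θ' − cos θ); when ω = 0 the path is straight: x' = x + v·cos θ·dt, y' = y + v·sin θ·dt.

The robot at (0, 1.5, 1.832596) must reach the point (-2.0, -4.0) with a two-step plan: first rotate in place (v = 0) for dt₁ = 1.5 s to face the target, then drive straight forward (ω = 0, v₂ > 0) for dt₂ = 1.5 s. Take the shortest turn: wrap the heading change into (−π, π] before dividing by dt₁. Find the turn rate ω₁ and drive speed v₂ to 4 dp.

heading to target = atan2(-4−1.5, -2−0) = -1.9196
Δθ = wrap(-1.9196 − 1.8326) = 2.5310; ω₁ = Δθ/dt₁ = 1.6873
distance = √((-2−0)² + (-4−1.5)²) = 5.8523; v₂ = distance/dt₂ = 3.9016

ω₁ = 1.6873, v₂ = 3.9016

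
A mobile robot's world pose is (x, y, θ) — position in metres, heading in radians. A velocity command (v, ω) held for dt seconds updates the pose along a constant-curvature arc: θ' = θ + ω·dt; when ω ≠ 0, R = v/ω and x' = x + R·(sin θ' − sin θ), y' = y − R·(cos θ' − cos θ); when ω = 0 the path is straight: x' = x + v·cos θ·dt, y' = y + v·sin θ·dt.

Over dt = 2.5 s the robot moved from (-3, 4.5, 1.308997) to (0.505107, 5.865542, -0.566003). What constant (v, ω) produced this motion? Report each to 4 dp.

v = 1.7500, ω = -0.7500

Δθ = -0.566003 − 1.308997 = -1.875000
ω = Δθ/dt = -1.875000/2.5 = -0.7500
R = Δx/(sin θ' − sin θ) = -2.3333
v = R·ω = -2.3333·-0.7500 = 1.7500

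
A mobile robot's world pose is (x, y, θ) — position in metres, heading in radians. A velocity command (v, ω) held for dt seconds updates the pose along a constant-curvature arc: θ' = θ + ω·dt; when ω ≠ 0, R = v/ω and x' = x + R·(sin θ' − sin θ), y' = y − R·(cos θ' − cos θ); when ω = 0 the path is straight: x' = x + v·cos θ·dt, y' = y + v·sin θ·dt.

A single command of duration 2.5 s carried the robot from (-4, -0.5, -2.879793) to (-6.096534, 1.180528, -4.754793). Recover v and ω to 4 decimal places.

Δθ = -4.754793 − -2.879793 = -1.875000
ω = Δθ/dt = -1.875000/2.5 = -0.7500
R = Δx/(sin θ' − sin θ) = -1.6667
v = R·ω = -1.6667·-0.7500 = 1.2500

v = 1.2500, ω = -0.7500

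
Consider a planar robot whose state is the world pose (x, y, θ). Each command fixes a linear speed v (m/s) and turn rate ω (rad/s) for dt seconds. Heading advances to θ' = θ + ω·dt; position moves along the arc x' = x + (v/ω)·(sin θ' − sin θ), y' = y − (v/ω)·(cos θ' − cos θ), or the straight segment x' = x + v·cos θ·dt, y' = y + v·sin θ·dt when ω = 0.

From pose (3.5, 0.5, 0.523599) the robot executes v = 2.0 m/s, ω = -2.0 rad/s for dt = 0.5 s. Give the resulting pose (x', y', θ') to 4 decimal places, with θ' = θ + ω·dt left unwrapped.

(4.4586, 0.5226, -0.4764)

θ' = 0.5236 + -2.0·0.5 = -0.4764
R = v/ω = 2.0/-2.0 = -1.0000
x' = 3.5 + -1.0000·(sin -0.4764 − sin 0.5236) = 4.4586
y' = 0.5 − -1.0000·(cos -0.4764 − cos 0.5236) = 0.5226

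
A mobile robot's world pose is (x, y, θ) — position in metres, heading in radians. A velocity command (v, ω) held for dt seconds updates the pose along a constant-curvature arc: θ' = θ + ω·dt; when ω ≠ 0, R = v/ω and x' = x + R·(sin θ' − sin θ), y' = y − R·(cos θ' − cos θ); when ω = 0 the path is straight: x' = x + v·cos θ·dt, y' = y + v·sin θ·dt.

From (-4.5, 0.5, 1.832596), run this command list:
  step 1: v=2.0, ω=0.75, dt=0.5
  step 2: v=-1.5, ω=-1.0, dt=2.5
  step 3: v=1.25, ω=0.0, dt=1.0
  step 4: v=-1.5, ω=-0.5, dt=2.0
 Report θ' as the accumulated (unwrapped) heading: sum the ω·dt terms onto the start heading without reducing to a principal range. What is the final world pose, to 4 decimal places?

step 1: θ'=2.2076 (R=2.6667) → pose (-4.9318, 1.3955, 2.2076)
step 2: θ'=-0.2924 (R=1.5000) → pose (-6.5702, -0.9328, -0.2924)
step 3: θ'=-0.2924 (straight) → pose (-5.3732, -1.2931, -0.2924)
step 4: θ'=-1.2924 (R=3.0000) → pose (-7.3930, 0.7551, -1.2924)

(-7.3930, 0.7551, -1.2924)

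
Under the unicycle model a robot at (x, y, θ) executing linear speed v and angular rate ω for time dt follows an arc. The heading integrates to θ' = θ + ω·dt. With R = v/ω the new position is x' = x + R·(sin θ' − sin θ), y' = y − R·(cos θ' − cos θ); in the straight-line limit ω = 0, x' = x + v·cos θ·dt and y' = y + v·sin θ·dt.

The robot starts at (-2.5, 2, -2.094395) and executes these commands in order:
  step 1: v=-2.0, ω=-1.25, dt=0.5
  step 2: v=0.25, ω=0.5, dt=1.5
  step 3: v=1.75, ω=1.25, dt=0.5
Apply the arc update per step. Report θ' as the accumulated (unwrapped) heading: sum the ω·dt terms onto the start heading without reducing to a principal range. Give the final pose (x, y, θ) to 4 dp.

step 1: θ'=-2.7194 (R=1.6000) → pose (-1.7700, 2.6595, -2.7194)
step 2: θ'=-1.9694 (R=0.5000) → pose (-2.0259, 2.3975, -1.9694)
step 3: θ'=-1.3444 (R=1.4000) → pose (-2.0999, 1.5398, -1.3444)

(-2.0999, 1.5398, -1.3444)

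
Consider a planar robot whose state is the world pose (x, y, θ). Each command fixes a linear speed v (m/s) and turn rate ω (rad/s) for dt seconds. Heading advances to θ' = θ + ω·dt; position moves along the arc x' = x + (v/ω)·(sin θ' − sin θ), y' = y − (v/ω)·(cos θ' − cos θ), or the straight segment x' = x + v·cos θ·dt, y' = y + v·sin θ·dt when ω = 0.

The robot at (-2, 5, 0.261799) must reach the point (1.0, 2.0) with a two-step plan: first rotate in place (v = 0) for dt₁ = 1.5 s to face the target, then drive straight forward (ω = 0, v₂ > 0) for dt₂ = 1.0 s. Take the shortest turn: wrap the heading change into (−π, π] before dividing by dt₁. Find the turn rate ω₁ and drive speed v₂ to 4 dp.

ω₁ = -0.6981, v₂ = 4.2426

heading to target = atan2(2−5, 1−-2) = -0.7854
Δθ = wrap(-0.7854 − 0.2618) = -1.0472; ω₁ = Δθ/dt₁ = -0.6981
distance = √((1−-2)² + (2−5)²) = 4.2426; v₂ = distance/dt₂ = 4.2426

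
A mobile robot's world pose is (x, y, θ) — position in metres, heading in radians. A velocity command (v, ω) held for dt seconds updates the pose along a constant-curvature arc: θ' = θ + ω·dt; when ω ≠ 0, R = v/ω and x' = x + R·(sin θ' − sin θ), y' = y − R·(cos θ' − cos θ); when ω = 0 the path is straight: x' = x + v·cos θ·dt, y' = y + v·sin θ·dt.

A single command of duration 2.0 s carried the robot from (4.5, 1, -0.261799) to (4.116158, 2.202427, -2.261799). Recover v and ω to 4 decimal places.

v = -0.7500, ω = -1.0000

Δθ = -2.261799 − -0.261799 = -2.000000
ω = Δθ/dt = -2.000000/2.0 = -1.0000
R = −Δy/(cos θ' − cos θ) = 0.7500
v = R·ω = 0.7500·-1.0000 = -0.7500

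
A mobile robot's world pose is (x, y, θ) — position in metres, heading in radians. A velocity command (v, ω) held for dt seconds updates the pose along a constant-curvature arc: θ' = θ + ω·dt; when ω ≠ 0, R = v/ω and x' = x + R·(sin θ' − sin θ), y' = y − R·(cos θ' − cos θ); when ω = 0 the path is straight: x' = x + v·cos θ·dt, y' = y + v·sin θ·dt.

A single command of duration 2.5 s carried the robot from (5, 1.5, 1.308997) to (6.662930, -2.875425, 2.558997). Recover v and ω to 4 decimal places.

v = -2.0000, ω = 0.5000

Δθ = 2.558997 − 1.308997 = 1.250000
ω = Δθ/dt = 1.250000/2.5 = 0.5000
R = −Δy/(cos θ' − cos θ) = -4.0000
v = R·ω = -4.0000·0.5000 = -2.0000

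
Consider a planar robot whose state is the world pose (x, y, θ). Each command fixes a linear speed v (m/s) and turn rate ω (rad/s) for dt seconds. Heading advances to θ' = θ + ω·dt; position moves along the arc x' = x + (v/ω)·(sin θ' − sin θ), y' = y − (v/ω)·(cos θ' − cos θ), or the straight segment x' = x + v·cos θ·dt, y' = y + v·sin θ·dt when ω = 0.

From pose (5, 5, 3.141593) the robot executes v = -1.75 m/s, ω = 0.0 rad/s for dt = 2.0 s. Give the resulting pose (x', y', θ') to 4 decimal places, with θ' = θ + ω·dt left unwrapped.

θ' = 3.1416 + 0.0·2.0 = 3.1416
ω = 0 → straight: x' = 5 + -1.75·cos(3.1416)·2.0 = 8.5000
y' = 5 + -1.75·sin(3.1416)·2.0 = 5.0000

(8.5000, 5.0000, 3.1416)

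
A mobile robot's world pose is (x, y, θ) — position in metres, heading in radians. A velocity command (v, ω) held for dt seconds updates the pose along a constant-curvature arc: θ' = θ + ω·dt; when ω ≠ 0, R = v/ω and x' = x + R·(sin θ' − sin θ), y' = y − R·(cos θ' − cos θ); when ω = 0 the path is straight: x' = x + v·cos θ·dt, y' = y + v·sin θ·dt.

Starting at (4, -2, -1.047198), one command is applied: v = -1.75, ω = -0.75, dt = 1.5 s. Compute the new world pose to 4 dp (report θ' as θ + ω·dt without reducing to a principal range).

θ' = -1.0472 + -0.75·1.5 = -2.1722
R = v/ω = -1.75/-0.75 = 2.3333
x' = 4 + 2.3333·(sin -2.1722 − sin -1.0472) = 4.0968
y' = -2 − 2.3333·(cos -2.1722 − cos -1.0472) = 0.4869

(4.0968, 0.4869, -2.1722)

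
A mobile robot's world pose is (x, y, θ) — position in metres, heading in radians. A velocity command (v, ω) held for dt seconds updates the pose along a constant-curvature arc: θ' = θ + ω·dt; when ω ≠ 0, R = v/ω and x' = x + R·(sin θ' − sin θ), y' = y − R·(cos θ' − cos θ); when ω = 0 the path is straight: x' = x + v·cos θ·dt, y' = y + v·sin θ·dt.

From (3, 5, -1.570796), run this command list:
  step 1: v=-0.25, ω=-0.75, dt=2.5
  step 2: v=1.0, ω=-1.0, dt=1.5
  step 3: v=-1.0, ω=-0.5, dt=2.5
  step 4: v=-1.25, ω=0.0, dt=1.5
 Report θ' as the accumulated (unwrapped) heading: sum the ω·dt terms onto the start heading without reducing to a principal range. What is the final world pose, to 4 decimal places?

step 1: θ'=-3.4458 (R=0.3333) → pose (3.4332, 5.3180, -3.4458)
step 2: θ'=-4.9458 (R=-1.0000) → pose (2.7598, 6.5034, -4.9458)
step 3: θ'=-6.1958 (R=2.0000) → pose (0.9886, 4.9736, -6.1958)
step 4: θ'=-6.1958 (straight) → pose (-0.8792, 4.8100, -6.1958)

(-0.8792, 4.8100, -6.1958)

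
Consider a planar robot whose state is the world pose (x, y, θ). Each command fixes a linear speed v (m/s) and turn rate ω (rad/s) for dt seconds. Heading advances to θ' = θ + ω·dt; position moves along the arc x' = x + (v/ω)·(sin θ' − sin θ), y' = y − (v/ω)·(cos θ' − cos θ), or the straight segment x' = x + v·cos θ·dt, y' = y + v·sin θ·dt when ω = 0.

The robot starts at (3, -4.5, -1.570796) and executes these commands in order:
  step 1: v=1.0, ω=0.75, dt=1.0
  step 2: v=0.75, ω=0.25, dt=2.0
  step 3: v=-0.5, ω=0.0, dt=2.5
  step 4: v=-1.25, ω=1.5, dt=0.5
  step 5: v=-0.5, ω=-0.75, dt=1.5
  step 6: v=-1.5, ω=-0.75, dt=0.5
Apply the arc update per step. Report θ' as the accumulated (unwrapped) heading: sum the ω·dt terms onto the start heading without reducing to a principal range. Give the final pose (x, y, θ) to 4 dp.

(1.6331, -5.1791, -1.0708)

step 1: θ'=-0.8208 (R=1.3333) → pose (3.3577, -5.4089, -0.8208)
step 2: θ'=-0.3208 (R=3.0000) → pose (4.6068, -6.2109, -0.3208)
step 3: θ'=-0.3208 (straight) → pose (3.4206, -5.8167, -0.3208)
step 4: θ'=0.4292 (R=-0.8333) → pose (2.8111, -5.8498, 0.4292)
step 5: θ'=-0.6958 (R=0.6667) → pose (2.1063, -5.7553, -0.6958)
step 6: θ'=-1.0708 (R=2.0000) → pose (1.6331, -5.1791, -1.0708)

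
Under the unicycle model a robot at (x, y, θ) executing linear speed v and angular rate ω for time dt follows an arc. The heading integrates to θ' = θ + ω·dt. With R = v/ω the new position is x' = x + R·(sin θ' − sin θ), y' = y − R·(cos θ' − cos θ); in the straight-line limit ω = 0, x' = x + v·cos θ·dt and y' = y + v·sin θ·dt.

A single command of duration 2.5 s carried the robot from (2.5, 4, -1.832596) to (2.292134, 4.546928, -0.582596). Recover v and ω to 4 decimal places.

v = -0.2500, ω = 0.5000

Δθ = -0.582596 − -1.832596 = 1.250000
ω = Δθ/dt = 1.250000/2.5 = 0.5000
R = −Δy/(cos θ' − cos θ) = -0.5000
v = R·ω = -0.5000·0.5000 = -0.2500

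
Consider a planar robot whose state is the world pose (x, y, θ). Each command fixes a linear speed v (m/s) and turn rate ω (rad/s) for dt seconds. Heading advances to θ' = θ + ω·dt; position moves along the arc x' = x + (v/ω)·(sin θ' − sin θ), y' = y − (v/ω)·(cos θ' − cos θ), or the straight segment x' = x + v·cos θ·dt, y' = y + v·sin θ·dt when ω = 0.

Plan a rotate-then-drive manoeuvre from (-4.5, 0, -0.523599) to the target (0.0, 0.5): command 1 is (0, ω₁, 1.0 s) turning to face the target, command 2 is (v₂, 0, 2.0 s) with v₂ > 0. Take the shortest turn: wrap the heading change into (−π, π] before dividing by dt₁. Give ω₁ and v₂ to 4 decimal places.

ω₁ = 0.6343, v₂ = 2.2638

heading to target = atan2(0.5−0, 0−-4.5) = 0.1107
Δθ = wrap(0.1107 − -0.5236) = 0.6343; ω₁ = Δθ/dt₁ = 0.6343
distance = √((0−-4.5)² + (0.5−0)²) = 4.5277; v₂ = distance/dt₂ = 2.2638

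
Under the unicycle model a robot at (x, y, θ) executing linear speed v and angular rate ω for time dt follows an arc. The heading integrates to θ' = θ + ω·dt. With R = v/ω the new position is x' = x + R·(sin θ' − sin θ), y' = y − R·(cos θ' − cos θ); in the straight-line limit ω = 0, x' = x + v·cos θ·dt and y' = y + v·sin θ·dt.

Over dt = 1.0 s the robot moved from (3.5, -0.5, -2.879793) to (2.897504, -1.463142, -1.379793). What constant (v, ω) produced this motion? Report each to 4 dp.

v = 1.2500, ω = 1.5000

Δθ = -1.379793 − -2.879793 = 1.500000
ω = Δθ/dt = 1.500000/1.0 = 1.5000
R = −Δy/(cos θ' − cos θ) = 0.8333
v = R·ω = 0.8333·1.5000 = 1.2500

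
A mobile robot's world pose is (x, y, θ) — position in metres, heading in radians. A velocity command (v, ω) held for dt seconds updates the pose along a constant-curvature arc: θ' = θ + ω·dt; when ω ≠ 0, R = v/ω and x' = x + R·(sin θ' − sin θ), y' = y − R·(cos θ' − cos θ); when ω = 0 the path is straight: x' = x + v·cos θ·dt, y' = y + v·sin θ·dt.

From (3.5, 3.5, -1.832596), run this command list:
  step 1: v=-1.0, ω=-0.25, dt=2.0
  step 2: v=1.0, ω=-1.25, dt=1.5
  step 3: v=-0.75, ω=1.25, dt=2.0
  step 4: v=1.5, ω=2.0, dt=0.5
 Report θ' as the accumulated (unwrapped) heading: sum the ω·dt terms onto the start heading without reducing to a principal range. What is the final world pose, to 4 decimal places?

(4.5653, 4.9270, -0.7076)

step 1: θ'=-2.3326 (R=4.0000) → pose (4.4693, 5.2256, -2.3326)
step 2: θ'=-4.2076 (R=-0.8000) → pose (3.1902, 5.3909, -4.2076)
step 3: θ'=-1.7076 (R=-0.6000) → pose (4.3098, 5.5993, -1.7076)
step 4: θ'=-0.7076 (R=0.7500) → pose (4.5653, 4.9270, -0.7076)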